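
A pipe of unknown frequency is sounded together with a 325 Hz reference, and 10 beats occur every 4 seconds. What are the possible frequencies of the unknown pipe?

322.5 Hz or 327.5 Hz

Beat frequency = 10/4 = 2.5 Hz.
|f − 325| = 2.5, so f = 325 ± 2.5.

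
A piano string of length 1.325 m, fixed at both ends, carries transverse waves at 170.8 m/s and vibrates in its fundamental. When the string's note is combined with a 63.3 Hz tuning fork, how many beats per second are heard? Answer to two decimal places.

1.15 Hz

For a string fixed at both ends, f_n = n·v/(2L) = 1·170.8/(2·1.325) = 64.4528 Hz.
f_beat = |64.4528 − 63.3| = 1.15 Hz.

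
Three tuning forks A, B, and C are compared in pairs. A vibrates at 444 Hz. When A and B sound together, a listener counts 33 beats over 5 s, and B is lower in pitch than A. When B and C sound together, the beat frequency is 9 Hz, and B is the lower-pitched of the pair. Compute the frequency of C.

A–B: Beat frequency = 33/5 = 6.6 Hz.
B is below A, so f_B = 444 − 6.6 = 437.4 Hz.
C is above B, so f_C = 437.4 + 9 = 446.4 Hz.

446.4 Hz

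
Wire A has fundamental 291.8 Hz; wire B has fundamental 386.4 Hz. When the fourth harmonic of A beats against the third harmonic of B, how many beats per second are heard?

8.0 Hz

Fourth harmonic of the first: 4·291.8 = 1167.2 Hz.
Third harmonic of the second: 3·386.4 = 1159.2 Hz.
f_beat = |1167.2 − 1159.2| = 8.0 Hz.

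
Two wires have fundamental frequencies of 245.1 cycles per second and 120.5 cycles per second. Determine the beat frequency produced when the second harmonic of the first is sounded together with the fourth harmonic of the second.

Second harmonic of the first: 2·245.1 = 490.2 Hz.
Fourth harmonic of the second: 4·120.5 = 482.0 Hz.
f_beat = |490.2 − 482.0| = 8.2 Hz.

8.2 Hz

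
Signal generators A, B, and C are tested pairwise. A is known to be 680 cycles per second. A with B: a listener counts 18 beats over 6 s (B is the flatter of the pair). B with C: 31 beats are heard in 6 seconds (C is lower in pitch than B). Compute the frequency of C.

671.8333 Hz

A–B: Beat frequency = 18/6 = 3 Hz.
B is below A, so f_B = 680 − 3 = 677 Hz.
B–C: Beat frequency = 31/6 = 5.1667 Hz.
C is below B, so f_C = 677 − 5.1667 = 671.8333 Hz.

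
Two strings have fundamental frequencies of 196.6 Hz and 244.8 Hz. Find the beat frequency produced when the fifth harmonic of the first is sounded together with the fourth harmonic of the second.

Fifth harmonic of the first: 5·196.6 = 983.0 Hz.
Fourth harmonic of the second: 4·244.8 = 979.2 Hz.
f_beat = |983.0 − 979.2| = 3.8 Hz.

3.8 Hz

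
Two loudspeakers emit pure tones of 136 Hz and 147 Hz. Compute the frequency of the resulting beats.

11 Hz

The beat frequency equals the magnitude of the frequency difference.
|136 − 147| = 11 Hz.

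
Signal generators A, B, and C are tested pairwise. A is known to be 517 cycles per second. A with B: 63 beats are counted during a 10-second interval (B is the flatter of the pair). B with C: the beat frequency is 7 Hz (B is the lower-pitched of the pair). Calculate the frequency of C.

517.7 Hz

A–B: Beat frequency = 63/10 = 6.3 Hz.
B is below A, so f_B = 517 − 6.3 = 510.7 Hz.
C is above B, so f_C = 510.7 + 7 = 517.7 Hz.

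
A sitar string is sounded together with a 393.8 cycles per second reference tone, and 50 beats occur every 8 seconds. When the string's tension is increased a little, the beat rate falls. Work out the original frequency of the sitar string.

387.55 Hz

Beat frequency = 50/8 = 6.25 Hz.
|f − 393.8| = 6.25, so the sitar string was at either 387.55 Hz or 400.05 Hz.
Higher tension means higher frequency; the adjustment raises the sitar string's frequency.
The beat rate fell, so the adjustment moved the sitar string toward 393.8 Hz — it must have started below the reference.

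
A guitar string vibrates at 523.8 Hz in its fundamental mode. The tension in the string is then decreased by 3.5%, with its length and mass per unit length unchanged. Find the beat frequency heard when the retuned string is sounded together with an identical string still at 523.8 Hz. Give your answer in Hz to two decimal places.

9.25 Hz

For a string, f ∝ √T, so the new frequency is 523.8·√0.965 = 514.5519 Hz.
f_beat = |514.5519 − 523.8| = 9.25 Hz.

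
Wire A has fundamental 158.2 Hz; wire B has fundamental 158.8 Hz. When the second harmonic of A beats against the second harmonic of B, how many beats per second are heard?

1.2 Hz

Second harmonic of the first: 2·158.2 = 316.4 Hz.
Second harmonic of the second: 2·158.8 = 317.6 Hz.
f_beat = |316.4 − 317.6| = 1.2 Hz.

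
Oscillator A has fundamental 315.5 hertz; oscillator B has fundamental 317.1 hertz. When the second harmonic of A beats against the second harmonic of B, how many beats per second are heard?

Second harmonic of the first: 2·315.5 = 631.0 Hz.
Second harmonic of the second: 2·317.1 = 634.2 Hz.
f_beat = |631.0 − 634.2| = 3.2 Hz.

3.2 Hz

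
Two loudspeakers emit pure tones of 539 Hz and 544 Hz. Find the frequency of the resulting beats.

The beat frequency equals the magnitude of the frequency difference.
|539 − 544| = 5 Hz.

5 Hz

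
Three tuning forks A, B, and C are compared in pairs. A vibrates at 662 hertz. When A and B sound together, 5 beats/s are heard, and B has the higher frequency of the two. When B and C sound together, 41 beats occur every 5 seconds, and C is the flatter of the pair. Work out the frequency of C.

B is above A, so f_B = 662 + 5 = 667 Hz.
B–C: Beat frequency = 41/5 = 8.2 Hz.
C is below B, so f_C = 667 − 8.2 = 658.8 Hz.

658.8 Hz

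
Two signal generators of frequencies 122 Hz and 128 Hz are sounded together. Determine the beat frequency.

6 Hz

Beats arise from superposition of two nearby frequencies; the beat rate is |f₁ − f₂|.
|122 − 128| = 6 Hz.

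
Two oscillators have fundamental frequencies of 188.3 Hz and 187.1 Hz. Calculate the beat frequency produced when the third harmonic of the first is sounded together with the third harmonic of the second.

3.6 Hz

Third harmonic of the first: 3·188.3 = 564.9 Hz.
Third harmonic of the second: 3·187.1 = 561.3 Hz.
f_beat = |564.9 − 561.3| = 3.6 Hz.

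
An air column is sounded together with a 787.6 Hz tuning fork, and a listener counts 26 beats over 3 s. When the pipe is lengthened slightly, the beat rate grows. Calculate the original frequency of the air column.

778.9333 Hz

Beat frequency = 26/3 = 8.6667 Hz.
|f − 787.6| = 8.6667, so the air column was at either 778.9333 Hz or 796.2667 Hz.
A longer pipe has a lower fundamental; the adjustment lowers the air column's frequency.
The beat rate rose, so the adjustment moved the air column further from 787.6 Hz — it was already below the reference.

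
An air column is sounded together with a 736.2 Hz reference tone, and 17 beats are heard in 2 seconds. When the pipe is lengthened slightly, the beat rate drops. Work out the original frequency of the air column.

Beat frequency = 17/2 = 8.5 Hz.
|f − 736.2| = 8.5, so the air column was at either 727.7 Hz or 744.7 Hz.
A longer pipe has a lower fundamental; the adjustment lowers the air column's frequency.
The beat rate fell, so the adjustment moved the air column toward 736.2 Hz — it must have started above the reference.

744.7 Hz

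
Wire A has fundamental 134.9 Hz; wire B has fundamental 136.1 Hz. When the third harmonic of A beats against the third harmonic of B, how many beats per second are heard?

3.6 Hz

Third harmonic of the first: 3·134.9 = 404.7 Hz.
Third harmonic of the second: 3·136.1 = 408.3 Hz.
f_beat = |404.7 − 408.3| = 3.6 Hz.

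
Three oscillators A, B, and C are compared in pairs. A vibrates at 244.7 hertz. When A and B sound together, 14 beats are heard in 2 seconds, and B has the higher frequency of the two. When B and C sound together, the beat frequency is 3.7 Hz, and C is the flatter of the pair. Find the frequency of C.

A–B: Beat frequency = 14/2 = 7 Hz.
B is above A, so f_B = 244.7 + 7 = 251.7 Hz.
C is below B, so f_C = 251.7 − 3.7 = 248 Hz.

248 Hz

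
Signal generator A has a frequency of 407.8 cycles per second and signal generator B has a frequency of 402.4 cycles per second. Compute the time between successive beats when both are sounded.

f_beat = |407.8 − 402.4| = 5.4 Hz.
Beat period T = 1 / f_beat = 1 / 5.4 s.

0.185 s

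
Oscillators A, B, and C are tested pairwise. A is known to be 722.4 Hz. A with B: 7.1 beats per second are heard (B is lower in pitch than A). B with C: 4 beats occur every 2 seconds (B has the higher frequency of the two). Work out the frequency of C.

B is below A, so f_B = 722.4 − 7.1 = 715.3 Hz.
B–C: Beat frequency = 4/2 = 2 Hz.
C is below B, so f_C = 715.3 − 2 = 713.3 Hz.

713.3 Hz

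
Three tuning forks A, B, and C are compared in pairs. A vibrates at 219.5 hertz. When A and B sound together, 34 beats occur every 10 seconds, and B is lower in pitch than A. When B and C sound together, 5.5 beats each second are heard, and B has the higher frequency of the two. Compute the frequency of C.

A–B: Beat frequency = 34/10 = 3.4 Hz.
B is below A, so f_B = 219.5 − 3.4 = 216.1 Hz.
C is below B, so f_C = 216.1 − 5.5 = 210.6 Hz.

210.6 Hz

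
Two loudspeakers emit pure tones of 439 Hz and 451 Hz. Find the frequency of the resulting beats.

12 Hz

f_beat = |f₁ − f₂|.
|439 − 451| = 12 Hz.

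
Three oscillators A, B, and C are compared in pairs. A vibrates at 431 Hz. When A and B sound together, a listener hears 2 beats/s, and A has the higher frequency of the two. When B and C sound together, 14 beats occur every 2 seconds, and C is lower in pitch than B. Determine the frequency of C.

422 Hz

B is below A, so f_B = 431 − 2 = 429 Hz.
B–C: Beat frequency = 14/2 = 7 Hz.
C is below B, so f_C = 429 − 7 = 422 Hz.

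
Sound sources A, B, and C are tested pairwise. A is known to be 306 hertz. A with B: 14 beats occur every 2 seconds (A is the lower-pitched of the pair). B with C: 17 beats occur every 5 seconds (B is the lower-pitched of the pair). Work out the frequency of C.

A–B: Beat frequency = 14/2 = 7 Hz.
B is above A, so f_B = 306 + 7 = 313 Hz.
B–C: Beat frequency = 17/5 = 3.4 Hz.
C is above B, so f_C = 313 + 3.4 = 316.4 Hz.

316.4 Hz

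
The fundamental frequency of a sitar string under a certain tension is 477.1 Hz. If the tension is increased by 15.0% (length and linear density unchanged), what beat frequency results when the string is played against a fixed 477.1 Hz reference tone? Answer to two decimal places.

34.53 Hz

For a string, f ∝ √T, so the new frequency is 477.1·√1.150 = 511.6328 Hz.
f_beat = |511.6328 − 477.1| = 34.53 Hz.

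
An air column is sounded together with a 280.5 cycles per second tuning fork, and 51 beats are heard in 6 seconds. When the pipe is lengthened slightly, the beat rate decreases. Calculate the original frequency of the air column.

Beat frequency = 51/6 = 8.5 Hz.
|f − 280.5| = 8.5, so the air column was at either 272 Hz or 289 Hz.
A longer pipe has a lower fundamental; the adjustment lowers the air column's frequency.
The beat rate fell, so the adjustment moved the air column toward 280.5 Hz — it must have started above the reference.

289 Hz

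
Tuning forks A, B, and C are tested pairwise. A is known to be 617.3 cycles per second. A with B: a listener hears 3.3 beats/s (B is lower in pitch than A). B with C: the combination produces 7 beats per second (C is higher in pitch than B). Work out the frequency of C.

621 Hz

B is below A, so f_B = 617.3 − 3.3 = 614 Hz.
C is above B, so f_C = 614 + 7 = 621 Hz.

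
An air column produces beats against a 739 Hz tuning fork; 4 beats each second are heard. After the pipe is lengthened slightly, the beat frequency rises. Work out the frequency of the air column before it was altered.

735 Hz

|f − 739| = 4, so the air column was at either 735 Hz or 743 Hz.
A longer pipe has a lower fundamental; the adjustment lowers the air column's frequency.
The beat rate rose, so the adjustment moved the air column further from 739 Hz — it was already below the reference.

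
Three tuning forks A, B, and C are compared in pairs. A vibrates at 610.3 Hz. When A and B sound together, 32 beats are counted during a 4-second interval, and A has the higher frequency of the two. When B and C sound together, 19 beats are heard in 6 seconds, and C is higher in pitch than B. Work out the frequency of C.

605.4667 Hz

A–B: Beat frequency = 32/4 = 8 Hz.
B is below A, so f_B = 610.3 − 8 = 602.3 Hz.
B–C: Beat frequency = 19/6 = 3.1667 Hz.
C is above B, so f_C = 602.3 + 3.1667 = 605.4667 Hz.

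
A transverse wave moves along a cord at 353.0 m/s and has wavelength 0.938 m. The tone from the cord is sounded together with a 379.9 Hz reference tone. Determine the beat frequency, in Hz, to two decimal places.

3.57 Hz

Source frequency f = v/λ = 353.0/0.938 = 376.3326 Hz.
f_beat = |376.3326 − 379.9| = 3.57 Hz.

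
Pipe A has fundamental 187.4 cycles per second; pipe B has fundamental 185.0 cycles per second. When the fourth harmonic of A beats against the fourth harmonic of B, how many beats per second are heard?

9.6 Hz

Fourth harmonic of the first: 4·187.4 = 749.6 Hz.
Fourth harmonic of the second: 4·185.0 = 740.0 Hz.
f_beat = |749.6 − 740.0| = 9.6 Hz.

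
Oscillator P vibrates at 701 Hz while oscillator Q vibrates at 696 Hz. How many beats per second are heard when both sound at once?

5 Hz

f_beat = |f₁ − f₂|.
|701 − 696| = 5 Hz.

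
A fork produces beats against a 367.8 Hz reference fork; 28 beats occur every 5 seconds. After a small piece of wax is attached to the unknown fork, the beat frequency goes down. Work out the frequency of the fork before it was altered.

373.4 Hz

Beat frequency = 28/5 = 5.6 Hz.
|f − 367.8| = 5.6, so the fork was at either 362.2 Hz or 373.4 Hz.
Loading a fork with wax lowers its frequency; the adjustment lowers the fork's frequency.
The beat rate fell, so the adjustment moved the fork toward 367.8 Hz — it must have started above the reference.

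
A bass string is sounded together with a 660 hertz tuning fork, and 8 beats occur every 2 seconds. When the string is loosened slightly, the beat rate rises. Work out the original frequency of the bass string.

656 Hz

Beat frequency = 8/2 = 4 Hz.
|f − 660| = 4, so the bass string was at either 656 Hz or 664 Hz.
Reducing tension lowers a string's frequency; the adjustment lowers the bass string's frequency.
The beat rate rose, so the adjustment moved the bass string further from 660 Hz — it was already below the reference.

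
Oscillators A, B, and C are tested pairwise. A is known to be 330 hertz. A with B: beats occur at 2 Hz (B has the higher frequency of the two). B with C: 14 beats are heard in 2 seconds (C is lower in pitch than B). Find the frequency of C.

325 Hz

B is above A, so f_B = 330 + 2 = 332 Hz.
B–C: Beat frequency = 14/2 = 7 Hz.
C is below B, so f_C = 332 − 7 = 325 Hz.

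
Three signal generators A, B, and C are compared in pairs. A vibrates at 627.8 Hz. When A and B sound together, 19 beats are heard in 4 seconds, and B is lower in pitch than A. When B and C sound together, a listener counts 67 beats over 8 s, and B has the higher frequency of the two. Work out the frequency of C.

A–B: Beat frequency = 19/4 = 4.75 Hz.
B is below A, so f_B = 627.8 − 4.75 = 623.05 Hz.
B–C: Beat frequency = 67/8 = 8.375 Hz.
C is below B, so f_C = 623.05 − 8.375 = 614.675 Hz.

614.675 Hz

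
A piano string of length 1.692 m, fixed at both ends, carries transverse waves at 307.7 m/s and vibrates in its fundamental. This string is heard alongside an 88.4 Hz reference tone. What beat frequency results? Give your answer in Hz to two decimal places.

2.53 Hz

For a string fixed at both ends, f_n = n·v/(2L) = 1·307.7/(2·1.692) = 90.9279 Hz.
f_beat = |90.9279 − 88.4| = 2.53 Hz.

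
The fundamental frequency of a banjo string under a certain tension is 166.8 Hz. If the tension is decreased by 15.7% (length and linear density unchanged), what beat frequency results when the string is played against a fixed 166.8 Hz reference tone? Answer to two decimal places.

For a string, f ∝ √T, so the new frequency is 166.8·√0.843 = 153.1475 Hz.
f_beat = |153.1475 − 166.8| = 13.65 Hz.

13.65 Hz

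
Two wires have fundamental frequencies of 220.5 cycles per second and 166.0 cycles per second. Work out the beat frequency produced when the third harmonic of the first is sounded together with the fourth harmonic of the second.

Third harmonic of the first: 3·220.5 = 661.5 Hz.
Fourth harmonic of the second: 4·166.0 = 664.0 Hz.
f_beat = |661.5 − 664.0| = 2.5 Hz.

2.5 Hz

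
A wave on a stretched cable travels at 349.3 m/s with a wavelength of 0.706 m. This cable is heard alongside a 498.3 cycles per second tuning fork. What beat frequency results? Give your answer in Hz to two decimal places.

3.54 Hz

Source frequency f = v/λ = 349.3/0.706 = 494.7592 Hz.
f_beat = |494.7592 − 498.3| = 3.54 Hz.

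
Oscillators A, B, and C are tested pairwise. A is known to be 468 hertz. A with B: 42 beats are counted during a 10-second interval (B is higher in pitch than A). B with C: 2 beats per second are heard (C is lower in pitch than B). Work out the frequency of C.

A–B: Beat frequency = 42/10 = 4.2 Hz.
B is above A, so f_B = 468 + 4.2 = 472.2 Hz.
C is below B, so f_C = 472.2 − 2 = 470.2 Hz.

470.2 Hz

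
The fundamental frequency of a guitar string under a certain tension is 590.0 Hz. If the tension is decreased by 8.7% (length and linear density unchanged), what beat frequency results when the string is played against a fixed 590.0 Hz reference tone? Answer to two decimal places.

26.25 Hz

For a string, f ∝ √T, so the new frequency is 590.0·√0.913 = 563.7511 Hz.
f_beat = |563.7511 − 590.0| = 26.25 Hz.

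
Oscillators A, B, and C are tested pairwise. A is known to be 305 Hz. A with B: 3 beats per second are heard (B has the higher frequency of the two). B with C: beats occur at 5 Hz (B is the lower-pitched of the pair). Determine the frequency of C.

B is above A, so f_B = 305 + 3 = 308 Hz.
C is above B, so f_C = 308 + 5 = 313 Hz.

313 Hz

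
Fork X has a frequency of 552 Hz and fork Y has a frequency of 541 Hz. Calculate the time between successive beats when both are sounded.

f_beat = |552 − 541| = 11 Hz.
Beat period T = 1 / f_beat = 1 / 11 s.

0.091 s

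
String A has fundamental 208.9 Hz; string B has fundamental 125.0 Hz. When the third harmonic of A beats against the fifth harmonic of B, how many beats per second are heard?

Third harmonic of the first: 3·208.9 = 626.7 Hz.
Fifth harmonic of the second: 5·125.0 = 625.0 Hz.
f_beat = |626.7 − 625.0| = 1.7 Hz.

1.7 Hz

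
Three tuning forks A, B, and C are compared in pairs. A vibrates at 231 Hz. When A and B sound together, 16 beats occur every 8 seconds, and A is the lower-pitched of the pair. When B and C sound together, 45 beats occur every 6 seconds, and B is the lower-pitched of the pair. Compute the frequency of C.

A–B: Beat frequency = 16/8 = 2 Hz.
B is above A, so f_B = 231 + 2 = 233 Hz.
B–C: Beat frequency = 45/6 = 7.5 Hz.
C is above B, so f_C = 233 + 7.5 = 240.5 Hz.

240.5 Hz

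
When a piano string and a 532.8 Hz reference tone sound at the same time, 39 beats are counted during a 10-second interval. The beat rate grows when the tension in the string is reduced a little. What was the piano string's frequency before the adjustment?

Beat frequency = 39/10 = 3.9 Hz.
|f − 532.8| = 3.9, so the piano string was at either 528.9 Hz or 536.7 Hz.
Lower tension means lower frequency; the adjustment lowers the piano string's frequency.
The beat rate rose, so the adjustment moved the piano string further from 532.8 Hz — it was already below the reference.

528.9 Hz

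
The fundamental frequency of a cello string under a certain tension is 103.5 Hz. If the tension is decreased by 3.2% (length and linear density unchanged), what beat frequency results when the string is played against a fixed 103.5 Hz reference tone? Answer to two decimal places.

For a string, f ∝ √T, so the new frequency is 103.5·√0.968 = 101.8305 Hz.
f_beat = |101.8305 − 103.5| = 1.67 Hz.

1.67 Hz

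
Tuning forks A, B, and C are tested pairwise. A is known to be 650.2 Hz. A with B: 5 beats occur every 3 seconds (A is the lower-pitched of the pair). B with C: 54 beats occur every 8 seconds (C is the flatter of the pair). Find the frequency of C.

A–B: Beat frequency = 5/3 = 1.6667 Hz.
B is above A, so f_B = 650.2 + 1.6667 = 651.8667 Hz.
B–C: Beat frequency = 54/8 = 6.75 Hz.
C is below B, so f_C = 651.8667 − 6.75 = 645.1167 Hz.

645.1167 Hz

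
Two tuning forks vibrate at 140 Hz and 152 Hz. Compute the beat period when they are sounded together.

0.083 s

f_beat = |140 − 152| = 12 Hz.
Beat period T = 1 / f_beat = 1 / 12 s.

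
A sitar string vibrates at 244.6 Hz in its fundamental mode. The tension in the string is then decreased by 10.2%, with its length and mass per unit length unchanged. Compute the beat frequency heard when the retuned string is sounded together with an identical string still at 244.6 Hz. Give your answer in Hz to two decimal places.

For a string, f ∝ √T, so the new frequency is 244.6·√0.898 = 231.7900 Hz.
f_beat = |231.7900 − 244.6| = 12.81 Hz.

12.81 Hz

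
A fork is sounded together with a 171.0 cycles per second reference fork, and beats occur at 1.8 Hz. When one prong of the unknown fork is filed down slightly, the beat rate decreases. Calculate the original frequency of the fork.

|f − 171.0| = 1.8, so the fork was at either 169.2 Hz or 172.8 Hz.
Filing a prong removes mass and raises the fork's frequency; the adjustment raises the fork's frequency.
The beat rate fell, so the adjustment moved the fork toward 171.0 Hz — it must have started below the reference.

169.2 Hz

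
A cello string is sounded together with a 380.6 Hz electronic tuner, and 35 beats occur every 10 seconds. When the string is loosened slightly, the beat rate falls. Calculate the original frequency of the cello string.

384.1 Hz

Beat frequency = 35/10 = 3.5 Hz.
|f − 380.6| = 3.5, so the cello string was at either 377.1 Hz or 384.1 Hz.
Reducing tension lowers a string's frequency; the adjustment lowers the cello string's frequency.
The beat rate fell, so the adjustment moved the cello string toward 380.6 Hz — it must have started above the reference.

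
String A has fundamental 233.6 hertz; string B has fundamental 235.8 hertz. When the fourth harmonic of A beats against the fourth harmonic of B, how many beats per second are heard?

8.8 Hz

Fourth harmonic of the first: 4·233.6 = 934.4 Hz.
Fourth harmonic of the second: 4·235.8 = 943.2 Hz.
f_beat = |934.4 − 943.2| = 8.8 Hz.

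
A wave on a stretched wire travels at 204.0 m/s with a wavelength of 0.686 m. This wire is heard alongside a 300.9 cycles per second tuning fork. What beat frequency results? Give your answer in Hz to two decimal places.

3.52 Hz

Source frequency f = v/λ = 204.0/0.686 = 297.3761 Hz.
f_beat = |297.3761 − 300.9| = 3.52 Hz.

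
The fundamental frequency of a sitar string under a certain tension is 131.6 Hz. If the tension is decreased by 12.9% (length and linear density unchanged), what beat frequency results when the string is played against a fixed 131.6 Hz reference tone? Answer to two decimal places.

8.78 Hz

For a string, f ∝ √T, so the new frequency is 131.6·√0.871 = 122.8188 Hz.
f_beat = |122.8188 − 131.6| = 8.78 Hz.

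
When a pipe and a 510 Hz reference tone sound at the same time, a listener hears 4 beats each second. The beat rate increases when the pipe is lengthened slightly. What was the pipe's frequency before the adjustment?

|f − 510| = 4, so the pipe was at either 506 Hz or 514 Hz.
A longer pipe has a lower fundamental; the adjustment lowers the pipe's frequency.
The beat rate rose, so the adjustment moved the pipe further from 510 Hz — it was already below the reference.

506 Hz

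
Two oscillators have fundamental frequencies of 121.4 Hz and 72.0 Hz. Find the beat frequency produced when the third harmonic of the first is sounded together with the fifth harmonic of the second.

Third harmonic of the first: 3·121.4 = 364.2 Hz.
Fifth harmonic of the second: 5·72.0 = 360.0 Hz.
f_beat = |364.2 − 360.0| = 4.2 Hz.

4.2 Hz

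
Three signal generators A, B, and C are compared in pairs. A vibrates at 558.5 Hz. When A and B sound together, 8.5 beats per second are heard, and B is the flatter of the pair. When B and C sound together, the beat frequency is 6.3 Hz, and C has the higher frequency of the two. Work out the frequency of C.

556.3 Hz

B is below A, so f_B = 558.5 − 8.5 = 550 Hz.
C is above B, so f_C = 550 + 6.3 = 556.3 Hz.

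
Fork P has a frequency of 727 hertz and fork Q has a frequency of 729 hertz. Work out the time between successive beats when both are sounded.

f_beat = |727 − 729| = 2 Hz.
Beat period T = 1 / f_beat = 1 / 2 s.

0.500 s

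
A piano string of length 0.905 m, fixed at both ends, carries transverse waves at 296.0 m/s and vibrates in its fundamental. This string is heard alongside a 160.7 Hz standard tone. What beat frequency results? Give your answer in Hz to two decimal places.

For a string fixed at both ends, f_n = n·v/(2L) = 1·296.0/(2·0.905) = 163.5359 Hz.
f_beat = |163.5359 − 160.7| = 2.84 Hz.

2.84 Hz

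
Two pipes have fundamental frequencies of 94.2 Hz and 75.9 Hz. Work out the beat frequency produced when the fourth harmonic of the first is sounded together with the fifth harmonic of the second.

Fourth harmonic of the first: 4·94.2 = 376.8 Hz.
Fifth harmonic of the second: 5·75.9 = 379.5 Hz.
f_beat = |376.8 − 379.5| = 2.7 Hz.

2.7 Hz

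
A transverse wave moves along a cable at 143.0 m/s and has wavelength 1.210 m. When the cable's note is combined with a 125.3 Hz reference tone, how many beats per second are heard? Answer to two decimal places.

7.12 Hz

Source frequency f = v/λ = 143.0/1.210 = 118.1818 Hz.
f_beat = |118.1818 − 125.3| = 7.12 Hz.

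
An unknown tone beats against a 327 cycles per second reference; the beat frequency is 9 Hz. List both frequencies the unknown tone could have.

318 Hz or 336 Hz

|f − 327| = 9, so f = 327 ± 9.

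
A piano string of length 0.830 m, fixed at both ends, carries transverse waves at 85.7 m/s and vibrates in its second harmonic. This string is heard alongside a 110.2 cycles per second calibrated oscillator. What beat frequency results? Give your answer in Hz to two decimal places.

6.95 Hz

For a string fixed at both ends, f_n = n·v/(2L) = 2·85.7/(2·0.830) = 103.2530 Hz.
f_beat = |103.2530 − 110.2| = 6.95 Hz.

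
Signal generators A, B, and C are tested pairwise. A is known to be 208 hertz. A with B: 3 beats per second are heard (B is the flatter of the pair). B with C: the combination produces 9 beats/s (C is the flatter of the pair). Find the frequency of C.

196 Hz

B is below A, so f_B = 208 − 3 = 205 Hz.
C is below B, so f_C = 205 − 9 = 196 Hz.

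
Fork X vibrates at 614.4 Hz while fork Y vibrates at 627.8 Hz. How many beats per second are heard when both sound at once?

13.4 Hz

f_beat = |f₁ − f₂|.
|614.4 − 627.8| = 13.4 Hz.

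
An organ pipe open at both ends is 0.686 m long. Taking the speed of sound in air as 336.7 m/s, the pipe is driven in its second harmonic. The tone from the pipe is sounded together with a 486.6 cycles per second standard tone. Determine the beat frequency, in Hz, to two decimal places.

Open pipe: f_n = n·v/(2L) = 2·336.7/(2·0.686) = 490.8163 Hz.
f_beat = |490.8163 − 486.6| = 4.22 Hz.

4.22 Hz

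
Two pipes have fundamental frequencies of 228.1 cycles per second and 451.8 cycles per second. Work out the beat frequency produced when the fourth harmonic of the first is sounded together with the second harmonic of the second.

Fourth harmonic of the first: 4·228.1 = 912.4 Hz.
Second harmonic of the second: 2·451.8 = 903.6 Hz.
f_beat = |912.4 − 903.6| = 8.8 Hz.

8.8 Hz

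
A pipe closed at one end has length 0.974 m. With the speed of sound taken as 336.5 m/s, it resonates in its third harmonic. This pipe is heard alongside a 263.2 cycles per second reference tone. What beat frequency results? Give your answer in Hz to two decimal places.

Closed pipe (odd harmonics): f_n = n·v/(4L) = 3·336.5/(4·0.974) = 259.1119 Hz.
f_beat = |259.1119 − 263.2| = 4.09 Hz.

4.09 Hz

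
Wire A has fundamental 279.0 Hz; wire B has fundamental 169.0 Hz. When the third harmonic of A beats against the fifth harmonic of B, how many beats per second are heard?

8.0 Hz

Third harmonic of the first: 3·279.0 = 837.0 Hz.
Fifth harmonic of the second: 5·169.0 = 845.0 Hz.
f_beat = |837.0 − 845.0| = 8.0 Hz.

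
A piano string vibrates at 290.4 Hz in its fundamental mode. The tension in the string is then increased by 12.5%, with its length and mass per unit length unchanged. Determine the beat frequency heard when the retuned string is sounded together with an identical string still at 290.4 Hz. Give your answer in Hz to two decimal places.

For a string, f ∝ √T, so the new frequency is 290.4·√1.125 = 308.0157 Hz.
f_beat = |308.0157 − 290.4| = 17.62 Hz.

17.62 Hz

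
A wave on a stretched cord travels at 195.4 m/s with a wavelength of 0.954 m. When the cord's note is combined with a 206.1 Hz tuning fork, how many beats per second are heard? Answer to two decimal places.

Source frequency f = v/λ = 195.4/0.954 = 204.8218 Hz.
f_beat = |204.8218 − 206.1| = 1.28 Hz.

1.28 Hz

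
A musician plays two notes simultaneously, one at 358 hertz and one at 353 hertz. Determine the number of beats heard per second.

f_beat = |f₁ − f₂|.
|358 − 353| = 5 Hz.

5 Hz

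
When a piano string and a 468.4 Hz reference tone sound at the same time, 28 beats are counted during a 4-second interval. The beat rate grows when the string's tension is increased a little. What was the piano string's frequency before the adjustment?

475.4 Hz

Beat frequency = 28/4 = 7 Hz.
|f − 468.4| = 7, so the piano string was at either 461.4 Hz or 475.4 Hz.
Higher tension means higher frequency; the adjustment raises the piano string's frequency.
The beat rate rose, so the adjustment moved the piano string further from 468.4 Hz — it was already above the reference.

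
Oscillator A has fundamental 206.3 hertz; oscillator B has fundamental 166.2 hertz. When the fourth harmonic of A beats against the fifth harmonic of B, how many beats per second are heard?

Fourth harmonic of the first: 4·206.3 = 825.2 Hz.
Fifth harmonic of the second: 5·166.2 = 831.0 Hz.
f_beat = |825.2 − 831.0| = 5.8 Hz.

5.8 Hz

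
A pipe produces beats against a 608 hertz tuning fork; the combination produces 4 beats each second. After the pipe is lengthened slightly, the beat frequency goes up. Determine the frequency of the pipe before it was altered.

604 Hz

|f − 608| = 4, so the pipe was at either 604 Hz or 612 Hz.
A longer pipe has a lower fundamental; the adjustment lowers the pipe's frequency.
The beat rate rose, so the adjustment moved the pipe further from 608 Hz — it was already below the reference.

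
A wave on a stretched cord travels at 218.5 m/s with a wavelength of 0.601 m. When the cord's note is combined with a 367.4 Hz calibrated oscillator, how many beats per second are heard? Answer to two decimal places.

3.84 Hz

Source frequency f = v/λ = 218.5/0.601 = 363.5607 Hz.
f_beat = |363.5607 − 367.4| = 3.84 Hz.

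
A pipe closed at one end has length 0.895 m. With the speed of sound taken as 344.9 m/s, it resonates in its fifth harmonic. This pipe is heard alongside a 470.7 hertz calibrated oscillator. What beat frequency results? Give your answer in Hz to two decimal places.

11.00 Hz

Closed pipe (odd harmonics): f_n = n·v/(4L) = 5·344.9/(4·0.895) = 481.7039 Hz.
f_beat = |481.7039 − 470.7| = 11.00 Hz.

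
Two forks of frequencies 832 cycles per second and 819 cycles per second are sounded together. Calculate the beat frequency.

f_beat = |f₁ − f₂|.
|832 − 819| = 13 Hz.

13 Hz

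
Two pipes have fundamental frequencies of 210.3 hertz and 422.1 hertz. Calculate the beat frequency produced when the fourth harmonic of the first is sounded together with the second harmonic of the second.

Fourth harmonic of the first: 4·210.3 = 841.2 Hz.
Second harmonic of the second: 2·422.1 = 844.2 Hz.
f_beat = |841.2 − 844.2| = 3.0 Hz.

3.0 Hz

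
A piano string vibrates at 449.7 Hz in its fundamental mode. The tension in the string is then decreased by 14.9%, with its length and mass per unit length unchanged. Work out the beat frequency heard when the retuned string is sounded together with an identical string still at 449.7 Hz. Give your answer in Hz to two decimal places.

For a string, f ∝ √T, so the new frequency is 449.7·√0.851 = 414.8467 Hz.
f_beat = |414.8467 − 449.7| = 34.85 Hz.

34.85 Hz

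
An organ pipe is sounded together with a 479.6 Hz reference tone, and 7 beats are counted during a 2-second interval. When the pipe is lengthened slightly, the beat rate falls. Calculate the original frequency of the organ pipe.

483.1 Hz

Beat frequency = 7/2 = 3.5 Hz.
|f − 479.6| = 3.5, so the organ pipe was at either 476.1 Hz or 483.1 Hz.
A longer pipe has a lower fundamental; the adjustment lowers the organ pipe's frequency.
The beat rate fell, so the adjustment moved the organ pipe toward 479.6 Hz — it must have started above the reference.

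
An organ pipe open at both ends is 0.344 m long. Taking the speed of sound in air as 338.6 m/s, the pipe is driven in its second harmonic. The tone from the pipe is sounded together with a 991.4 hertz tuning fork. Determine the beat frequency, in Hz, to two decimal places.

Open pipe: f_n = n·v/(2L) = 2·338.6/(2·0.344) = 984.3023 Hz.
f_beat = |984.3023 − 991.4| = 7.10 Hz.

7.10 Hz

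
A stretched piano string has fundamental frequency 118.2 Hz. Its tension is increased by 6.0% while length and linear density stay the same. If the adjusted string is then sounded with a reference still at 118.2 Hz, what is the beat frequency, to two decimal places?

3.49 Hz

For a string, f ∝ √T, so the new frequency is 118.2·√1.060 = 121.6943 Hz.
f_beat = |121.6943 − 118.2| = 3.49 Hz.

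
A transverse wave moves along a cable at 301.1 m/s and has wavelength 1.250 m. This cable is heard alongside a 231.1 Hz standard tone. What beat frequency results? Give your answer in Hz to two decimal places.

9.78 Hz

Source frequency f = v/λ = 301.1/1.250 = 240.8800 Hz.
f_beat = |240.8800 − 231.1| = 9.78 Hz.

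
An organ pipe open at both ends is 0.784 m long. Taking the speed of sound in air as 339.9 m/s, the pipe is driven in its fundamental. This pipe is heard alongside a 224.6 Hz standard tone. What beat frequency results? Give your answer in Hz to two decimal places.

Open pipe: f_n = n·v/(2L) = 1·339.9/(2·0.784) = 216.7730 Hz.
f_beat = |216.7730 − 224.6| = 7.83 Hz.

7.83 Hz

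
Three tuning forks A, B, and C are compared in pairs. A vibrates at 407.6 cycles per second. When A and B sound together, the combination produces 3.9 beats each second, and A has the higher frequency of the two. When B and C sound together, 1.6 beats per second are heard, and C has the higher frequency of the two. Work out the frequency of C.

B is below A, so f_B = 407.6 − 3.9 = 403.7 Hz.
C is above B, so f_C = 403.7 + 1.6 = 405.3 Hz.

405.3 Hz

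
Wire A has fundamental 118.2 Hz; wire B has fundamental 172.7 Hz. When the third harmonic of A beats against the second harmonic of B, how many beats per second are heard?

9.2 Hz

Third harmonic of the first: 3·118.2 = 354.6 Hz.
Second harmonic of the second: 2·172.7 = 345.4 Hz.
f_beat = |354.6 − 345.4| = 9.2 Hz.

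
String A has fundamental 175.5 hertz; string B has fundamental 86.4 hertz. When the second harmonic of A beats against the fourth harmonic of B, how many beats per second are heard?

Second harmonic of the first: 2·175.5 = 351.0 Hz.
Fourth harmonic of the second: 4·86.4 = 345.6 Hz.
f_beat = |351.0 − 345.6| = 5.4 Hz.

5.4 Hz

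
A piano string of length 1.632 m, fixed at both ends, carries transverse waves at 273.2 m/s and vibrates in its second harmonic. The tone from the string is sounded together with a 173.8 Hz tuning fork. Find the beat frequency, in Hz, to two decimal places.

For a string fixed at both ends, f_n = n·v/(2L) = 2·273.2/(2·1.632) = 167.4020 Hz.
f_beat = |167.4020 − 173.8| = 6.40 Hz.

6.40 Hz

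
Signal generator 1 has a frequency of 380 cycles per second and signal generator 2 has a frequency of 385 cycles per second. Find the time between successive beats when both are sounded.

0.200 s

f_beat = |380 − 385| = 5 Hz.
Beat period T = 1 / f_beat = 1 / 5 s.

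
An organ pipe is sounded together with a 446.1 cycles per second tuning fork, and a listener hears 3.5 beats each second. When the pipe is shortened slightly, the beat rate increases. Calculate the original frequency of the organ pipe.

449.6 Hz

|f − 446.1| = 3.5, so the organ pipe was at either 442.6 Hz or 449.6 Hz.
A shorter pipe has a higher fundamental; the adjustment raises the organ pipe's frequency.
The beat rate rose, so the adjustment moved the organ pipe further from 446.1 Hz — it was already above the reference.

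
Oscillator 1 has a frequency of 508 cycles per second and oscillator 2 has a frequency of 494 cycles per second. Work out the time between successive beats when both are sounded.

f_beat = |508 − 494| = 14 Hz.
Beat period T = 1 / f_beat = 1 / 14 s.

0.071 s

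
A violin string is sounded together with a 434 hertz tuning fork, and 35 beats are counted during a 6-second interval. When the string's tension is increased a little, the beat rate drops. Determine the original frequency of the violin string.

Beat frequency = 35/6 = 5.8333 Hz.
|f − 434| = 5.8333, so the violin string was at either 428.1667 Hz or 439.8333 Hz.
Higher tension means higher frequency; the adjustment raises the violin string's frequency.
The beat rate fell, so the adjustment moved the violin string toward 434 Hz — it must have started below the reference.

428.1667 Hz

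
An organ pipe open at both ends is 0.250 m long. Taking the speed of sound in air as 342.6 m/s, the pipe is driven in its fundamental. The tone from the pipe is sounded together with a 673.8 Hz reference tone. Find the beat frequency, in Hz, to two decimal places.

11.40 Hz

Open pipe: f_n = n·v/(2L) = 1·342.6/(2·0.250) = 685.2000 Hz.
f_beat = |685.2000 − 673.8| = 11.40 Hz.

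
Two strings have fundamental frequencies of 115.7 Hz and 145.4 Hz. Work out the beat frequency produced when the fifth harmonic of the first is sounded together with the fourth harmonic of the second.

3.1 Hz

Fifth harmonic of the first: 5·115.7 = 578.5 Hz.
Fourth harmonic of the second: 4·145.4 = 581.6 Hz.
f_beat = |578.5 − 581.6| = 3.1 Hz.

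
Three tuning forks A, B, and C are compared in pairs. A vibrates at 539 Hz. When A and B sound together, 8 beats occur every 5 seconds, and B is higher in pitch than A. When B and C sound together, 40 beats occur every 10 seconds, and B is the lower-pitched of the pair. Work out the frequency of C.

A–B: Beat frequency = 8/5 = 1.6 Hz.
B is above A, so f_B = 539 + 1.6 = 540.6 Hz.
B–C: Beat frequency = 40/10 = 4 Hz.
C is above B, so f_C = 540.6 + 4 = 544.6 Hz.

544.6 Hz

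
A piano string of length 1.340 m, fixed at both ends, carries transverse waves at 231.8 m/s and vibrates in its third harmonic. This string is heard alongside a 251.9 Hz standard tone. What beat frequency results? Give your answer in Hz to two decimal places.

For a string fixed at both ends, f_n = n·v/(2L) = 3·231.8/(2·1.340) = 259.4776 Hz.
f_beat = |259.4776 − 251.9| = 7.58 Hz.

7.58 Hz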